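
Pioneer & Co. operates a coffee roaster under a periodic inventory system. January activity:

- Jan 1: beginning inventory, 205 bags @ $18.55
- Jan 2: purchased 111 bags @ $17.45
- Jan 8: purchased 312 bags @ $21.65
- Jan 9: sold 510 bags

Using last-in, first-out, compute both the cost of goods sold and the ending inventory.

Jan 9, 510 sold [LIFO — newest first]: 312 @ $21.65 + 111 @ $17.45 + 87 @ $18.55 = $10,305.60
Ending inventory: 118 @ $18.55 = $2,188.90

COGS = $10,305.60; ending inventory = $2,188.90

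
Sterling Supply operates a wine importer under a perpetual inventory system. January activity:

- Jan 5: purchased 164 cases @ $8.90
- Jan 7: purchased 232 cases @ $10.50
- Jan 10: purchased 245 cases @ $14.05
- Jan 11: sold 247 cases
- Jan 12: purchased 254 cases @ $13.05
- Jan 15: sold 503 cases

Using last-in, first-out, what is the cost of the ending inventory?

Ending inventory = $1,290.50

Jan 11, 247 sold [LIFO — newest first]: 245 @ $14.05 + 2 @ $10.50 = $3,463.25
Jan 15, 503 sold [LIFO — newest first]: 254 @ $13.05 + 230 @ $10.50 + 19 @ $8.90 = $5,898.80
Total COGS = $3,463.25 + $5,898.80 = $9,362.05
Ending inventory: 145 @ $8.90 = $1,290.50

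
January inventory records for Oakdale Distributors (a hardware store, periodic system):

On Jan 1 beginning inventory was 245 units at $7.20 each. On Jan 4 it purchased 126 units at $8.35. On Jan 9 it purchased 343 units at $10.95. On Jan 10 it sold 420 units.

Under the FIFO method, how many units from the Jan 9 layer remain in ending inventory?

294

Jan 10, 420 sold [FIFO — oldest first]: 245 @ $7.20 + 126 @ $8.35 + 49 @ $10.95 = $3,352.65
Ending inventory: 294 @ $10.95 = $3,219.30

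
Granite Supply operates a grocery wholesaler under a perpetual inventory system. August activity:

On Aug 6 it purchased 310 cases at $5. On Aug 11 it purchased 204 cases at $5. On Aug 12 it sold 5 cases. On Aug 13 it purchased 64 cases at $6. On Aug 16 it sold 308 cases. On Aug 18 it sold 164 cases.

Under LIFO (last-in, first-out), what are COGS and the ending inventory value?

COGS = $2,449; ending inventory = $505

Aug 12, 5 sold [LIFO — newest first]: 5 @ $5 = $25
Aug 16, 308 sold [LIFO — newest first]: 64 @ $6 + 199 @ $5 + 45 @ $5 = $1,604
Aug 18, 164 sold [LIFO — newest first]: 164 @ $5 = $820
Total COGS = $25 + $1,604 + $820 = $2,449
Ending inventory: 101 @ $5 = $505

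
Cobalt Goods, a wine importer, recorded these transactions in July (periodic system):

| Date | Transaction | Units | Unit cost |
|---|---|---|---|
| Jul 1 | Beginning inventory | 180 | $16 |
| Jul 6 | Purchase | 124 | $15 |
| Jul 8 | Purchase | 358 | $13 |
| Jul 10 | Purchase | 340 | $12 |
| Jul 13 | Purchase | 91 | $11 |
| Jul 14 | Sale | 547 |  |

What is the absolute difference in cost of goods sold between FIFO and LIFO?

$1,310

FIFO COGS: 180 @ $16 + 124 @ $15 + 243 @ $13 = $7,899
LIFO COGS: 91 @ $11 + 340 @ $12 + 116 @ $13 = $6,589
Difference = |$7,899 − $6,589| = $1,310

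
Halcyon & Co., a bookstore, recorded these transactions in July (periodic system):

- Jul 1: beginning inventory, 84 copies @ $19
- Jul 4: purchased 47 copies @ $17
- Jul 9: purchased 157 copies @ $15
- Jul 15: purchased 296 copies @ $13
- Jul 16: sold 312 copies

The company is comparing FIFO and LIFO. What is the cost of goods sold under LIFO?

FIFO COGS: 84 @ $19 + 47 @ $17 + 157 @ $15 + 24 @ $13 = $5,062
LIFO COGS: 296 @ $13 + 16 @ $15 = $4,088

COGS = $4,088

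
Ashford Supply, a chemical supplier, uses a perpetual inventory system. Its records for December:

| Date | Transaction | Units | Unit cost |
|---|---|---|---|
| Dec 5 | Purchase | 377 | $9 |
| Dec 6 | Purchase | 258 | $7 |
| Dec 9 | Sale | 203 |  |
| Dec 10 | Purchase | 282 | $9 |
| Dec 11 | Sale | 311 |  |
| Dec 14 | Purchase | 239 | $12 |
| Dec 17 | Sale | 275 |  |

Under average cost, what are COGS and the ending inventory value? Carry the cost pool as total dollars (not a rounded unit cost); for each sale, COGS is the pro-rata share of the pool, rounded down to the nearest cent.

After Dec 5: 377 on hand, pool $3,393.00 (≈ $9.0000 each)
After Dec 6: 635 on hand, pool $5,199.00 (≈ $8.1874 each)
Dec 9, sell 203: 203/635 × $5,199.00 → $1,662.04
After Dec 10: 714 on hand, pool $6,074.96 (≈ $8.5083 each)
Dec 11, sell 311: 311/714 × $6,074.96 → $2,646.09
After Dec 14: 642 on hand, pool $6,296.87 (≈ $9.8082 each)
Dec 17, sell 275: 275/642 × $6,296.87 → $2,697.25
Total COGS = $1,662.04 + $2,646.09 + $2,697.25 = $7,005.38
Ending inventory (cost pool remaining) = $3,599.62

COGS = $7,005.38; ending inventory = $3,599.62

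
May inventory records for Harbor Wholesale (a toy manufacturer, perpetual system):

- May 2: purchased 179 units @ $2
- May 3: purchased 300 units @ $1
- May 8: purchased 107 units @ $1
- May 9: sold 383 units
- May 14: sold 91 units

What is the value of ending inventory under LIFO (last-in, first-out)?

Ending inventory = $224

May 9, 383 sold [LIFO — newest first]: 107 @ $1 + 276 @ $1 = $383
May 14, 91 sold [LIFO — newest first]: 24 @ $1 + 67 @ $2 = $158
Total COGS = $383 + $158 = $541
Ending inventory: 112 @ $2 = $224
Check: goods available $765 = COGS $541 + ending $224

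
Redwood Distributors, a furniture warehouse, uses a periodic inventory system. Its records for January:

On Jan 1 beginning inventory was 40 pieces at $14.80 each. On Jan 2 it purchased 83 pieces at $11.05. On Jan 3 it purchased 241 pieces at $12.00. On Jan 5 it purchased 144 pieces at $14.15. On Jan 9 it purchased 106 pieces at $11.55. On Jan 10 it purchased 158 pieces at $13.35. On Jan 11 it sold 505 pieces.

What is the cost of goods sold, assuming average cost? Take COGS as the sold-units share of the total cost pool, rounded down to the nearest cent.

Jan 11, sell 505: 505/772 × $9,772.35 → $6,392.53
Ending inventory (cost pool remaining) = $3,379.82
Check: goods available $9,772.35 = COGS $6,392.53 + ending $3,379.82

COGS = $6,392.53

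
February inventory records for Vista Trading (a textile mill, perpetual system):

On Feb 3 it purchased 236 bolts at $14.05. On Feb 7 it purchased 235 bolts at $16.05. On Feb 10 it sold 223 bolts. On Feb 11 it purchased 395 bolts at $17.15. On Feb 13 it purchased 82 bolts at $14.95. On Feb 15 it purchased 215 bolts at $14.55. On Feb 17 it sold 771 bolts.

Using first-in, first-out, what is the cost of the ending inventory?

Ending inventory = $2,458.95

Feb 10, 223 sold [FIFO — oldest first]: 223 @ $14.05 = $3,133.15
Feb 17, 771 sold [FIFO — oldest first]: 13 @ $14.05 + 235 @ $16.05 + 395 @ $17.15 + 82 @ $14.95 + 46 @ $14.55 = $12,623.85
Total COGS = $3,133.15 + $12,623.85 = $15,757.00
Ending inventory: 169 @ $14.55 = $2,458.95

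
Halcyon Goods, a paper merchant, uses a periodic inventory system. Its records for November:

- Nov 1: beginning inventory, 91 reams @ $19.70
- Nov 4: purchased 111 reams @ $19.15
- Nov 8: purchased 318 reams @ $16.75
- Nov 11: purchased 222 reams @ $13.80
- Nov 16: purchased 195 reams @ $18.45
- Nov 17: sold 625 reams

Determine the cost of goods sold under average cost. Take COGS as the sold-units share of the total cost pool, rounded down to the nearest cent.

Nov 17, sell 625: 625/937 × $15,906.20 → $10,609.79
Ending inventory (cost pool remaining) = $5,296.41
Check: goods available $15,906.20 = COGS $10,609.79 + ending $5,296.41

COGS = $10,609.79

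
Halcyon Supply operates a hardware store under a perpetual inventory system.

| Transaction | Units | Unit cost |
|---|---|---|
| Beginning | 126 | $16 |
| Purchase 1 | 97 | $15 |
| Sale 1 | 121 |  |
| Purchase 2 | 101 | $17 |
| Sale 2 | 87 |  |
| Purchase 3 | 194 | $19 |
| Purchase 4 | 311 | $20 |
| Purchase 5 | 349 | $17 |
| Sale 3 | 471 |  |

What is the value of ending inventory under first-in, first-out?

Sale 1 (121) [FIFO — oldest first]: 121 @ $16 = $1,936
Sale 2 (87) [FIFO — oldest first]: 5 @ $16 + 82 @ $15 = $1,310
Sale 3 (471) [FIFO — oldest first]: 15 @ $15 + 101 @ $17 + 194 @ $19 + 161 @ $20 = $8,848
Total COGS = $1,936 + $1,310 + $8,848 = $12,094
Ending inventory: 150 @ $20 + 349 @ $17 = $8,933

Ending inventory = $8,933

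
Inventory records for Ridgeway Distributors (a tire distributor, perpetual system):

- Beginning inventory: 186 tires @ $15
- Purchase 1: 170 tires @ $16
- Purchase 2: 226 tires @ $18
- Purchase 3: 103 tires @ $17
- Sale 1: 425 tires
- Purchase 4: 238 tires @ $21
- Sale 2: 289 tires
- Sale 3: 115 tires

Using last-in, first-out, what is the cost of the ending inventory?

Sale 1 (425) [LIFO — newest first]: 103 @ $17 + 226 @ $18 + 96 @ $16 = $7,355
Sale 2 (289) [LIFO — newest first]: 238 @ $21 + 51 @ $16 = $5,814
Sale 3 (115) [LIFO — newest first]: 23 @ $16 + 92 @ $15 = $1,748
Total COGS = $7,355 + $5,814 + $1,748 = $14,917
Ending inventory: 94 @ $15 = $1,410
Check: goods available $16,327 = COGS $14,917 + ending $1,410

Ending inventory = $1,410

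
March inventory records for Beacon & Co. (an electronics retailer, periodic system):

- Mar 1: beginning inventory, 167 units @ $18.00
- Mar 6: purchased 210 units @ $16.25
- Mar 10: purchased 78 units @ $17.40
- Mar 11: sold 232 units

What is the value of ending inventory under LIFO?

Mar 11, 232 sold [LIFO — newest first]: 78 @ $17.40 + 154 @ $16.25 = $3,859.70
Ending inventory: 167 @ $18.00 + 56 @ $16.25 = $3,916.00

Ending inventory = $3,916.00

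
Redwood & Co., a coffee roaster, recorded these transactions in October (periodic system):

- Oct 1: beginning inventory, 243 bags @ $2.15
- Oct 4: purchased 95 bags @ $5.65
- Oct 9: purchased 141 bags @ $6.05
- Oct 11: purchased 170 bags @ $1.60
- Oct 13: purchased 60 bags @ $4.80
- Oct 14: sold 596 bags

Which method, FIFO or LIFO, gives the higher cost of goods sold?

LIFO

FIFO COGS: 243 @ $2.15 + 95 @ $5.65 + 141 @ $6.05 + 117 @ $1.60 = $2,099.45
LIFO COGS: 60 @ $4.80 + 170 @ $1.60 + 141 @ $6.05 + 95 @ $5.65 + 130 @ $2.15 = $2,229.30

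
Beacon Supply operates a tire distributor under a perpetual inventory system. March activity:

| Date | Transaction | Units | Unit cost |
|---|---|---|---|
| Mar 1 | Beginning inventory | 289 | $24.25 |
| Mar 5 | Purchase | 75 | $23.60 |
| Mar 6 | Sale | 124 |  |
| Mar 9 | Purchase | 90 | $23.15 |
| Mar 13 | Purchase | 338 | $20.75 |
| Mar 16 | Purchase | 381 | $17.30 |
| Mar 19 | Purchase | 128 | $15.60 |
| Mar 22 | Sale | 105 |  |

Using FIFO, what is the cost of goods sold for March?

COGS = $5,553.25

Mar 6, 124 sold [FIFO — oldest first]: 124 @ $24.25 = $3,007.00
Mar 22, 105 sold [FIFO — oldest first]: 105 @ $24.25 = $2,546.25
Total COGS = $3,007.00 + $2,546.25 = $5,553.25
Ending inventory: 60 @ $24.25 + 75 @ $23.60 + 90 @ $23.15 + 338 @ $20.75 + 381 @ $17.30 + 128 @ $15.60 = $20,910.10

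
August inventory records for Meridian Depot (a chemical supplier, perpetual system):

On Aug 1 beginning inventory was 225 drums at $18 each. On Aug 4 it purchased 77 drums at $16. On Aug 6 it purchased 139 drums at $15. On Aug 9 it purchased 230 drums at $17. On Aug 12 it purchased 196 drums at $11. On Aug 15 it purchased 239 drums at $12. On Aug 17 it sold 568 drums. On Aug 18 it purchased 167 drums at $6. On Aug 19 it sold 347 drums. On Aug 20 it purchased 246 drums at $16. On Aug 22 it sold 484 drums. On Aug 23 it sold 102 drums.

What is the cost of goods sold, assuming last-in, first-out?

Aug 17, 568 sold [LIFO — newest first]: 239 @ $12 + 196 @ $11 + 133 @ $17 = $7,285
Aug 19, 347 sold [LIFO — newest first]: 167 @ $6 + 97 @ $17 + 83 @ $15 = $3,896
Aug 22, 484 sold [LIFO — newest first]: 246 @ $16 + 56 @ $15 + 77 @ $16 + 105 @ $18 = $7,898
Aug 23, 102 sold [LIFO — newest first]: 102 @ $18 = $1,836
Total COGS = $7,285 + $3,896 + $7,898 + $1,836 = $20,915
Ending inventory: 18 @ $18 = $324
Check: goods available $21,239 = COGS $20,915 + ending $324

COGS = $20,915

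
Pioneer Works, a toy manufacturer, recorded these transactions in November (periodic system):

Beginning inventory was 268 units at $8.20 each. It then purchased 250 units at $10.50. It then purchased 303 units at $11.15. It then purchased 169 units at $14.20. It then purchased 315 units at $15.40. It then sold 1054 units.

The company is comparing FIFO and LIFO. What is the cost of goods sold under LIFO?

COGS = $13,393.65

FIFO COGS: 268 @ $8.20 + 250 @ $10.50 + 303 @ $11.15 + 169 @ $14.20 + 64 @ $15.40 = $11,586.45
LIFO COGS: 315 @ $15.40 + 169 @ $14.20 + 303 @ $11.15 + 250 @ $10.50 + 17 @ $8.20 = $13,393.65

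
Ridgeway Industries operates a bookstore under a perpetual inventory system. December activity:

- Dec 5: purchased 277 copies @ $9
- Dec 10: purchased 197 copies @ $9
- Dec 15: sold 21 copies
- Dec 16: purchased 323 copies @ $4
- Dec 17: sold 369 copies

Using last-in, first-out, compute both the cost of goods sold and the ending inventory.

COGS = $1,895; ending inventory = $3,663

Dec 15, 21 sold [LIFO — newest first]: 21 @ $9 = $189
Dec 17, 369 sold [LIFO — newest first]: 323 @ $4 + 46 @ $9 = $1,706
Total COGS = $189 + $1,706 = $1,895
Ending inventory: 277 @ $9 + 130 @ $9 = $3,663
Check: goods available $5,558 = COGS $1,895 + ending $3,663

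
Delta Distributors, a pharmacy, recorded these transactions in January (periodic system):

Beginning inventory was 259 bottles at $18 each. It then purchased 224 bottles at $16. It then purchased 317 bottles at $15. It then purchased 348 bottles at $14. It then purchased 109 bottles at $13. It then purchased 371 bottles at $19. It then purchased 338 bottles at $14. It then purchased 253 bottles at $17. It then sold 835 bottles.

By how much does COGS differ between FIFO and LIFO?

$178

FIFO COGS: 259 @ $18 + 224 @ $16 + 317 @ $15 + 35 @ $14 = $13,491
LIFO COGS: 253 @ $17 + 338 @ $14 + 244 @ $19 = $13,669
Difference = |$13,491 − $13,669| = $178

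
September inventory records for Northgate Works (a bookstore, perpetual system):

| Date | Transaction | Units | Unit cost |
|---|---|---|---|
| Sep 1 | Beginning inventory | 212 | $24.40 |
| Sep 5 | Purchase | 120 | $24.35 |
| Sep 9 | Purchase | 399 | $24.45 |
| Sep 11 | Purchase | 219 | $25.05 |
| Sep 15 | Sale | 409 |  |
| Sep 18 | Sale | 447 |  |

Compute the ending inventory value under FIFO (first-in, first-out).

Ending inventory = $2,354.70

Sep 15, 409 sold [FIFO — oldest first]: 212 @ $24.40 + 120 @ $24.35 + 77 @ $24.45 = $9,977.45
Sep 18, 447 sold [FIFO — oldest first]: 322 @ $24.45 + 125 @ $25.05 = $11,004.15
Total COGS = $9,977.45 + $11,004.15 = $20,981.60
Ending inventory: 94 @ $25.05 = $2,354.70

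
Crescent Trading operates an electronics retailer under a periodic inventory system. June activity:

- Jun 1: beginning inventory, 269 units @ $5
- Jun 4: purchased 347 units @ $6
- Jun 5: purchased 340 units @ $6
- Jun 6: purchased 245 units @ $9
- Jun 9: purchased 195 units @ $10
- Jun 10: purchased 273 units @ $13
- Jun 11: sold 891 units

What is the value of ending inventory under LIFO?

Ending inventory = $4,399

Jun 11, 891 sold [LIFO — newest first]: 273 @ $13 + 195 @ $10 + 245 @ $9 + 178 @ $6 = $8,772
Ending inventory: 269 @ $5 + 347 @ $6 + 162 @ $6 = $4,399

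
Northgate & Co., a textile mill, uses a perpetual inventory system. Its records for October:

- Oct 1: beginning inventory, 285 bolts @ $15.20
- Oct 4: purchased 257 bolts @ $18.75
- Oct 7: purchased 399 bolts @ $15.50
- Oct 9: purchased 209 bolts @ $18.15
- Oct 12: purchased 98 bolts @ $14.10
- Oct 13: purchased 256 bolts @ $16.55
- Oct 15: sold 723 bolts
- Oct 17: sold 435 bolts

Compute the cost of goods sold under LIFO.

Oct 15, 723 sold [LIFO — newest first]: 256 @ $16.55 + 98 @ $14.10 + 209 @ $18.15 + 160 @ $15.50 = $11,891.95
Oct 17, 435 sold [LIFO — newest first]: 239 @ $15.50 + 196 @ $18.75 = $7,379.50
Total COGS = $11,891.95 + $7,379.50 = $19,271.45
Ending inventory: 285 @ $15.20 + 61 @ $18.75 = $5,475.75
Check: goods available $24,747.20 = COGS $19,271.45 + ending $5,475.75

COGS = $19,271.45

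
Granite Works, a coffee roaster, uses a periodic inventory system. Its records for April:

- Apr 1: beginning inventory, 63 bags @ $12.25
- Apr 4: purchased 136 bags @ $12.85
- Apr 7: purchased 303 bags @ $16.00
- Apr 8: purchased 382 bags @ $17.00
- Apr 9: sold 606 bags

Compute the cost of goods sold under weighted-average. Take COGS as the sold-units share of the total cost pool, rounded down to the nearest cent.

Apr 9, sell 606: 606/884 × $13,861.35 → $9,502.23
Ending inventory (cost pool remaining) = $4,359.12

COGS = $9,502.23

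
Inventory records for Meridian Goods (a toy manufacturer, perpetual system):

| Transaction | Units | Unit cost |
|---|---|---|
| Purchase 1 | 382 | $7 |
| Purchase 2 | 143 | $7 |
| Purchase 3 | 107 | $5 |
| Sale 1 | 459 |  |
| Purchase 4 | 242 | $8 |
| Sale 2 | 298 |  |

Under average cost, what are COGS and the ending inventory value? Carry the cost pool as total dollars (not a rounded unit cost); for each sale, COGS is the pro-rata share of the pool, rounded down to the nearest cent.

After Purchase 1: 382 on hand, pool $2,674.00 (≈ $7.0000 each)
After Purchase 2: 525 on hand, pool $3,675.00 (≈ $7.0000 each)
After Purchase 3: 632 on hand, pool $4,210.00 (≈ $6.6614 each)
Sale 1, sell 459: 459/632 × $4,210.00 → $3,057.57
After Purchase 4: 415 on hand, pool $3,088.43 (≈ $7.4420 each)
Sale 2, sell 298: 298/415 × $3,088.43 → $2,217.71
Total COGS = $3,057.57 + $2,217.71 = $5,275.28
Ending inventory (cost pool remaining) = $870.72
Check: goods available $6,146.00 = COGS $5,275.28 + ending $870.72

COGS = $5,275.28; ending inventory = $870.72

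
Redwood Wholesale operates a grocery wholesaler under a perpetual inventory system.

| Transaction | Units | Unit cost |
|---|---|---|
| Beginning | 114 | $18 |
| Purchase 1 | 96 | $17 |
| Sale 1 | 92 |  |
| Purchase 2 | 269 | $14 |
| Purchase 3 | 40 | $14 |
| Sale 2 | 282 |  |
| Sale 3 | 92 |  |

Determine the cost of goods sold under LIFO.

COGS = $7,056

Sale 1 (92) [LIFO — newest first]: 92 @ $17 = $1,564
Sale 2 (282) [LIFO — newest first]: 40 @ $14 + 242 @ $14 = $3,948
Sale 3 (92) [LIFO — newest first]: 27 @ $14 + 4 @ $17 + 61 @ $18 = $1,544
Total COGS = $1,564 + $3,948 + $1,544 = $7,056
Ending inventory: 53 @ $18 = $954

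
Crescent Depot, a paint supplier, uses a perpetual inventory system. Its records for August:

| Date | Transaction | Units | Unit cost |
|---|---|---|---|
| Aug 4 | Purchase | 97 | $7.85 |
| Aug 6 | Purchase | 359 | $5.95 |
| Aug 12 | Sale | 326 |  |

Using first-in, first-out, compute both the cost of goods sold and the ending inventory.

COGS = $2,124.00; ending inventory = $773.50

Aug 12, 326 sold [FIFO — oldest first]: 97 @ $7.85 + 229 @ $5.95 = $2,124.00
Ending inventory: 130 @ $5.95 = $773.50
Check: goods available $2,897.50 = COGS $2,124.00 + ending $773.50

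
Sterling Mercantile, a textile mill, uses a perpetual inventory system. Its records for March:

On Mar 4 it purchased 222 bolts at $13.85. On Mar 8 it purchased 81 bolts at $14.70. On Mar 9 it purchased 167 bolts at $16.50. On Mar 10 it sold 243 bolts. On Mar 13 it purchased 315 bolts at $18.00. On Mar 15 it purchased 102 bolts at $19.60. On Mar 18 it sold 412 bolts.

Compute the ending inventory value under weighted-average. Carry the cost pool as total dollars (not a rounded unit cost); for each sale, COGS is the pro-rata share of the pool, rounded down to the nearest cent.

Ending inventory = $3,984.41

After Mar 4: 222 on hand, pool $3,074.70 (≈ $13.8500 each)
After Mar 8: 303 on hand, pool $4,265.40 (≈ $14.0772 each)
After Mar 9: 470 on hand, pool $7,020.90 (≈ $14.9381 each)
Mar 10, sell 243: 243/470 × $7,020.90 → $3,629.95
After Mar 13: 542 on hand, pool $9,060.95 (≈ $16.7176 each)
After Mar 15: 644 on hand, pool $11,060.15 (≈ $17.1741 each)
Mar 18, sell 412: 412/644 × $11,060.15 → $7,075.74
Total COGS = $3,629.95 + $7,075.74 = $10,705.69
Ending inventory (cost pool remaining) = $3,984.41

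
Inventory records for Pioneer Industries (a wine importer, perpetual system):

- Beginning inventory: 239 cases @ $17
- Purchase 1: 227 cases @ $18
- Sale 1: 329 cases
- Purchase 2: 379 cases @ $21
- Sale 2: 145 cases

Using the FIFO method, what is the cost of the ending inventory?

Sale 1 (329) [FIFO — oldest first]: 239 @ $17 + 90 @ $18 = $5,683
Sale 2 (145) [FIFO — oldest first]: 137 @ $18 + 8 @ $21 = $2,634
Total COGS = $5,683 + $2,634 = $8,317
Ending inventory: 371 @ $21 = $7,791

Ending inventory = $7,791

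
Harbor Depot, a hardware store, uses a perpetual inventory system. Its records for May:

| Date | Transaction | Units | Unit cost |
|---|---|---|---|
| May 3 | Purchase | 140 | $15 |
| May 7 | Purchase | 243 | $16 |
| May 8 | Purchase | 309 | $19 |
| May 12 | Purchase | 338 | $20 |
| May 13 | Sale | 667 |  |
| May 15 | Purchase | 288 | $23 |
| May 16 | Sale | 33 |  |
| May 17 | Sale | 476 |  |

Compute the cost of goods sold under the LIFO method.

May 13, 667 sold [LIFO — newest first]: 338 @ $20 + 309 @ $19 + 20 @ $16 = $12,951
May 16, 33 sold [LIFO — newest first]: 33 @ $23 = $759
May 17, 476 sold [LIFO — newest first]: 255 @ $23 + 221 @ $16 = $9,401
Total COGS = $12,951 + $759 + $9,401 = $23,111
Ending inventory: 140 @ $15 + 2 @ $16 = $2,132

COGS = $23,111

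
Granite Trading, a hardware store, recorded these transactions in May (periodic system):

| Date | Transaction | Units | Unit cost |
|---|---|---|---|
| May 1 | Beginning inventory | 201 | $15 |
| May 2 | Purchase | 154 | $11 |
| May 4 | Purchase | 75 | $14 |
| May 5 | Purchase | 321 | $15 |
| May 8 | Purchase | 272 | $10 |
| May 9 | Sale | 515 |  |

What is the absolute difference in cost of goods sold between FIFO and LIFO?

$669

FIFO COGS: 201 @ $15 + 154 @ $11 + 75 @ $14 + 85 @ $15 = $7,034
LIFO COGS: 272 @ $10 + 243 @ $15 = $6,365
Difference = |$7,034 − $6,365| = $669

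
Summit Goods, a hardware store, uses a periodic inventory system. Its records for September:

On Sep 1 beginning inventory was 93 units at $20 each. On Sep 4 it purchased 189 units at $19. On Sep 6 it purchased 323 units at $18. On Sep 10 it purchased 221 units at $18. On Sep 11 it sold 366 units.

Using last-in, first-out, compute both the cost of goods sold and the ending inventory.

COGS = $6,588; ending inventory = $8,655

Sep 11, 366 sold [LIFO — newest first]: 221 @ $18 + 145 @ $18 = $6,588
Ending inventory: 93 @ $20 + 189 @ $19 + 178 @ $18 = $8,655
Check: goods available $15,243 = COGS $6,588 + ending $8,655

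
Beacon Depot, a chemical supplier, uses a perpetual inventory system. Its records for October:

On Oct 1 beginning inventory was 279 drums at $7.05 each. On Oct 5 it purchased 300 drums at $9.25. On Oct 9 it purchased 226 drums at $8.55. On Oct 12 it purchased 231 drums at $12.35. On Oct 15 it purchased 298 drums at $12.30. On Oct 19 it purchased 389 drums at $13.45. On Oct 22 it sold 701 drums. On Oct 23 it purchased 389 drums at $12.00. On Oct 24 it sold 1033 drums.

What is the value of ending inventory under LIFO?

Oct 22, 701 sold [LIFO — newest first]: 389 @ $13.45 + 298 @ $12.30 + 14 @ $12.35 = $9,070.35
Oct 24, 1033 sold [LIFO — newest first]: 389 @ $12.00 + 217 @ $12.35 + 226 @ $8.55 + 201 @ $9.25 = $11,139.50
Total COGS = $9,070.35 + $11,139.50 = $20,209.85
Ending inventory: 279 @ $7.05 + 99 @ $9.25 = $2,882.70
Check: goods available $23,092.55 = COGS $20,209.85 + ending $2,882.70

Ending inventory = $2,882.70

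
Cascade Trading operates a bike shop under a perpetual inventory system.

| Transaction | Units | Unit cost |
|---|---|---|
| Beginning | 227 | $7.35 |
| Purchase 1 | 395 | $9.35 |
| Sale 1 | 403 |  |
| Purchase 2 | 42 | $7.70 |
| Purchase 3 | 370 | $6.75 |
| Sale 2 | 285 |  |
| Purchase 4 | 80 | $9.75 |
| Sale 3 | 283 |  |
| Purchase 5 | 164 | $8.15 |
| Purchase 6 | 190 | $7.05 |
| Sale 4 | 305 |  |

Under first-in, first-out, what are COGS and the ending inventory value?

COGS = $10,282.90; ending inventory = $1,355.80

Sale 1 (403) [FIFO — oldest first]: 227 @ $7.35 + 176 @ $9.35 = $3,314.05
Sale 2 (285) [FIFO — oldest first]: 219 @ $9.35 + 42 @ $7.70 + 24 @ $6.75 = $2,533.05
Sale 3 (283) [FIFO — oldest first]: 283 @ $6.75 = $1,910.25
Sale 4 (305) [FIFO — oldest first]: 63 @ $6.75 + 80 @ $9.75 + 162 @ $8.15 = $2,525.55
Total COGS = $3,314.05 + $2,533.05 + $1,910.25 + $2,525.55 = $10,282.90
Ending inventory: 2 @ $8.15 + 190 @ $7.05 = $1,355.80
Check: goods available $11,638.70 = COGS $10,282.90 + ending $1,355.80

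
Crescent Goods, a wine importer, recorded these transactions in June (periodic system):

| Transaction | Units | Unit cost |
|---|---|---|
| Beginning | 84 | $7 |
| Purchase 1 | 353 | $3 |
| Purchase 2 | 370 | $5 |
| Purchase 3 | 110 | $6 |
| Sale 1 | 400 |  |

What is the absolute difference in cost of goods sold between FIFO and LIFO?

$574

FIFO COGS: 84 @ $7 + 316 @ $3 = $1,536
LIFO COGS: 110 @ $6 + 290 @ $5 = $2,110
Difference = |$1,536 − $2,110| = $574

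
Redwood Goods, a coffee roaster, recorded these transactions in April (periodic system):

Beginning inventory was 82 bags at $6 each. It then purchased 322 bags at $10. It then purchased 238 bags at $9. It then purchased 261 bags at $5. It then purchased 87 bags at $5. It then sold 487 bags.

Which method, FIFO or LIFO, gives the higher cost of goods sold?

FIFO

FIFO COGS: 82 @ $6 + 322 @ $10 + 83 @ $9 = $4,459
LIFO COGS: 87 @ $5 + 261 @ $5 + 139 @ $9 = $2,991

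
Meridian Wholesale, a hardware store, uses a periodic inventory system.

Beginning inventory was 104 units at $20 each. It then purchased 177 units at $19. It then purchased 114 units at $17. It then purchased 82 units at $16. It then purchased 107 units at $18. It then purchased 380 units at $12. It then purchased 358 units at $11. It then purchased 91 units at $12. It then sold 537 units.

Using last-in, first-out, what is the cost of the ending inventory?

Sale 1 (537) [LIFO — newest first]: 91 @ $12 + 358 @ $11 + 88 @ $12 = $6,086
Ending inventory: 104 @ $20 + 177 @ $19 + 114 @ $17 + 82 @ $16 + 107 @ $18 + 292 @ $12 = $14,123
Check: goods available $20,209 = COGS $6,086 + ending $14,123

Ending inventory = $14,123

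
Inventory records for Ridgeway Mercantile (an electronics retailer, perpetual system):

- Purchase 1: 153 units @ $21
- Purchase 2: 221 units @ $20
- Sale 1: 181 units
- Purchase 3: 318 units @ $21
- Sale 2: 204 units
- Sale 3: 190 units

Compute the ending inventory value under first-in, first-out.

Sale 1 (181) [FIFO — oldest first]: 153 @ $21 + 28 @ $20 = $3,773
Sale 2 (204) [FIFO — oldest first]: 193 @ $20 + 11 @ $21 = $4,091
Sale 3 (190) [FIFO — oldest first]: 190 @ $21 = $3,990
Total COGS = $3,773 + $4,091 + $3,990 = $11,854
Ending inventory: 117 @ $21 = $2,457

Ending inventory = $2,457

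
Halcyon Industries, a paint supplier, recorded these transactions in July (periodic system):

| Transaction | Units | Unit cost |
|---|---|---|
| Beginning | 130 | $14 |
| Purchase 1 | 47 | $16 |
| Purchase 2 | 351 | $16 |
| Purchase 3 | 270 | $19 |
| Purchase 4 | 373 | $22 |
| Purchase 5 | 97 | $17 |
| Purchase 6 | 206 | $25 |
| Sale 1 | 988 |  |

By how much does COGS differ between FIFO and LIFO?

FIFO COGS: 130 @ $14 + 47 @ $16 + 351 @ $16 + 270 @ $19 + 190 @ $22 = $17,498
LIFO COGS: 206 @ $25 + 97 @ $17 + 373 @ $22 + 270 @ $19 + 42 @ $16 = $20,807
Difference = |$17,498 − $20,807| = $3,309

$3,309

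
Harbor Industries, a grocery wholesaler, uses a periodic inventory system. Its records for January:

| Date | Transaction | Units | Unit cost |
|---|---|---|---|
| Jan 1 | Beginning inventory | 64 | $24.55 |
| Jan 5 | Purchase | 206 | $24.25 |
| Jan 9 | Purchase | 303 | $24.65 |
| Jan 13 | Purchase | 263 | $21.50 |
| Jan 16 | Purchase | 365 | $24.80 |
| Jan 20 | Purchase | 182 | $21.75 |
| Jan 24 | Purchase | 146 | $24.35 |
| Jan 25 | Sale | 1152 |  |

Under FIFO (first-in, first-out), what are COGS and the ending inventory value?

Jan 25, 1152 sold [FIFO — oldest first]: 64 @ $24.55 + 206 @ $24.25 + 303 @ $24.65 + 263 @ $21.50 + 316 @ $24.80 = $27,526.95
Ending inventory: 49 @ $24.80 + 182 @ $21.75 + 146 @ $24.35 = $8,728.80
Check: goods available $36,255.75 = COGS $27,526.95 + ending $8,728.80

COGS = $27,526.95; ending inventory = $8,728.80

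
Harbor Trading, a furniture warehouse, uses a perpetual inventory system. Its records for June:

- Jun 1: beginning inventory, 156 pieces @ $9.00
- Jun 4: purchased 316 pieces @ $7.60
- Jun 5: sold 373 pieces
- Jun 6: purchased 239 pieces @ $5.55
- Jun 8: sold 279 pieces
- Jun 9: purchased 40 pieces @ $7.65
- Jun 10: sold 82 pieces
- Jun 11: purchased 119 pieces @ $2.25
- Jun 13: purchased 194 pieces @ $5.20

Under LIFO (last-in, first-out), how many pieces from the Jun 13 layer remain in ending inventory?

Jun 5, 373 sold [LIFO — newest first]: 316 @ $7.60 + 57 @ $9.00 = $2,914.60
Jun 8, 279 sold [LIFO — newest first]: 239 @ $5.55 + 40 @ $9.00 = $1,686.45
Jun 10, 82 sold [LIFO — newest first]: 40 @ $7.65 + 42 @ $9.00 = $684.00
Total COGS = $2,914.60 + $1,686.45 + $684.00 = $5,285.05
Ending inventory: 17 @ $9.00 + 119 @ $2.25 + 194 @ $5.20 = $1,429.55
Check: goods available $6,714.60 = COGS $5,285.05 + ending $1,429.55

194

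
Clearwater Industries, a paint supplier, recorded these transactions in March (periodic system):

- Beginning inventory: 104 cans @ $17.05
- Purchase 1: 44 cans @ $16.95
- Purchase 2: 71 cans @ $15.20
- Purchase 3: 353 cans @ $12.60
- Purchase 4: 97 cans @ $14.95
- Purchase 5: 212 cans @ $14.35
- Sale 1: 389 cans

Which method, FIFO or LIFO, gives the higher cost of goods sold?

FIFO COGS: 104 @ $17.05 + 44 @ $16.95 + 71 @ $15.20 + 170 @ $12.60 = $5,740.20
LIFO COGS: 212 @ $14.35 + 97 @ $14.95 + 80 @ $12.60 = $5,500.35

FIFO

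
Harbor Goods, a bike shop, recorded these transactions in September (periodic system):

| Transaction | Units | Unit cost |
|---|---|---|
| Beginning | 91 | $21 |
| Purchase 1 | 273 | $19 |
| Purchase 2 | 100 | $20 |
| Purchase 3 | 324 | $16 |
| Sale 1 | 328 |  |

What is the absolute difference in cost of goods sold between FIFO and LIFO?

FIFO COGS: 91 @ $21 + 237 @ $19 = $6,414
LIFO COGS: 324 @ $16 + 4 @ $20 = $5,264
Difference = |$6,414 − $5,264| = $1,150

$1,150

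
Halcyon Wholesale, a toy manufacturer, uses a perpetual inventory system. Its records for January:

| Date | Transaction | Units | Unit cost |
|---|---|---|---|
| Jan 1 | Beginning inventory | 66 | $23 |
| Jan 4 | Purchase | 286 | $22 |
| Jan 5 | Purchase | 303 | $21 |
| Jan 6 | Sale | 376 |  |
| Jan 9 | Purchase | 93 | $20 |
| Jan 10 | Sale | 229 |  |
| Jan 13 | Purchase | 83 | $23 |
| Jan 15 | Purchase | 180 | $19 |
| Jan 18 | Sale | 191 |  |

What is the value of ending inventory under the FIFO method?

Jan 6, 376 sold [FIFO — oldest first]: 66 @ $23 + 286 @ $22 + 24 @ $21 = $8,314
Jan 10, 229 sold [FIFO — oldest first]: 229 @ $21 = $4,809
Jan 18, 191 sold [FIFO — oldest first]: 50 @ $21 + 93 @ $20 + 48 @ $23 = $4,014
Total COGS = $8,314 + $4,809 + $4,014 = $17,137
Ending inventory: 35 @ $23 + 180 @ $19 = $4,225
Check: goods available $21,362 = COGS $17,137 + ending $4,225

Ending inventory = $4,225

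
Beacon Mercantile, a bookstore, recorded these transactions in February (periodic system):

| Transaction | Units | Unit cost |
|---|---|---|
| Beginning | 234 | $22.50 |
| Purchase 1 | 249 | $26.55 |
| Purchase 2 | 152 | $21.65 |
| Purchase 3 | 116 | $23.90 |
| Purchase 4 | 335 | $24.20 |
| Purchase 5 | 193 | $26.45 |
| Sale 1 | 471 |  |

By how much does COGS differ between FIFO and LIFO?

FIFO COGS: 234 @ $22.50 + 237 @ $26.55 = $11,557.35
LIFO COGS: 193 @ $26.45 + 278 @ $24.20 = $11,832.45
Difference = |$11,557.35 − $11,832.45| = $275.10

$275.10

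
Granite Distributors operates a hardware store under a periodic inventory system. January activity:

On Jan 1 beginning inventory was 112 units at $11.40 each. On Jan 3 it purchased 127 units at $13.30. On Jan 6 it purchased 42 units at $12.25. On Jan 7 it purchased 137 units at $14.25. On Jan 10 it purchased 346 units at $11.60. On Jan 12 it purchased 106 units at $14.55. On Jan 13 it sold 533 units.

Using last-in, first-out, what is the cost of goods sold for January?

Jan 13, 533 sold [LIFO — newest first]: 106 @ $14.55 + 346 @ $11.60 + 81 @ $14.25 = $6,710.15
Ending inventory: 112 @ $11.40 + 127 @ $13.30 + 42 @ $12.25 + 56 @ $14.25 = $4,278.40
Check: goods available $10,988.55 = COGS $6,710.15 + ending $4,278.40

COGS = $6,710.15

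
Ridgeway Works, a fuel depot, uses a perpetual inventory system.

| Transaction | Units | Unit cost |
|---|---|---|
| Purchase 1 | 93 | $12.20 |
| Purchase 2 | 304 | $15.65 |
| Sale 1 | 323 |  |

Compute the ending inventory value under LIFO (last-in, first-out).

Ending inventory = $902.80

Sale 1 (323) [LIFO — newest first]: 304 @ $15.65 + 19 @ $12.20 = $4,989.40
Ending inventory: 74 @ $12.20 = $902.80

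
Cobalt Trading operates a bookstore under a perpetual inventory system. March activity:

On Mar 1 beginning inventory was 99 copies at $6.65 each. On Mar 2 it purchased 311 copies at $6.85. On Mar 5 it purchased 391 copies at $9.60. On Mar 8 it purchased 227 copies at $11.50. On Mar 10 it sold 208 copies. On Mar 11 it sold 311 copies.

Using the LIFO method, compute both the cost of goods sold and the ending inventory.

COGS = $5,413.70; ending inventory = $3,739.10

Mar 10, 208 sold [LIFO — newest first]: 208 @ $11.50 = $2,392.00
Mar 11, 311 sold [LIFO — newest first]: 19 @ $11.50 + 292 @ $9.60 = $3,021.70
Total COGS = $2,392.00 + $3,021.70 = $5,413.70
Ending inventory: 99 @ $6.65 + 311 @ $6.85 + 99 @ $9.60 = $3,739.10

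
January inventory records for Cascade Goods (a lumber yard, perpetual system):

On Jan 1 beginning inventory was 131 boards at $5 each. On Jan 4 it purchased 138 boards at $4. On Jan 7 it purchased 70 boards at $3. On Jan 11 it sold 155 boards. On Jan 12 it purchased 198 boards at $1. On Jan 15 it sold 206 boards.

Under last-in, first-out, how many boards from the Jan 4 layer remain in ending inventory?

45

Jan 11, 155 sold [LIFO — newest first]: 70 @ $3 + 85 @ $4 = $550
Jan 15, 206 sold [LIFO — newest first]: 198 @ $1 + 8 @ $4 = $230
Total COGS = $550 + $230 = $780
Ending inventory: 131 @ $5 + 45 @ $4 = $835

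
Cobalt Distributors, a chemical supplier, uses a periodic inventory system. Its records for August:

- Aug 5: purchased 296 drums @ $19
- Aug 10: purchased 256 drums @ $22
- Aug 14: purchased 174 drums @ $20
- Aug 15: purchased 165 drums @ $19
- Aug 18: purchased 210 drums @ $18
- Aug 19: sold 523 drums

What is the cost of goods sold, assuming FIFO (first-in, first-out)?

COGS = $10,618

Aug 19, 523 sold [FIFO — oldest first]: 296 @ $19 + 227 @ $22 = $10,618
Ending inventory: 29 @ $22 + 174 @ $20 + 165 @ $19 + 210 @ $18 = $11,033
Check: goods available $21,651 = COGS $10,618 + ending $11,033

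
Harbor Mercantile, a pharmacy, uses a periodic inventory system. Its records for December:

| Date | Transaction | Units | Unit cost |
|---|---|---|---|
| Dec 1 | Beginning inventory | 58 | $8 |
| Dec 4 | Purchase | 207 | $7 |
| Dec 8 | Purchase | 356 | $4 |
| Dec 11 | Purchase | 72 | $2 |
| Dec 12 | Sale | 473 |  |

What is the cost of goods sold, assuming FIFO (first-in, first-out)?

Dec 12, 473 sold [FIFO — oldest first]: 58 @ $8 + 207 @ $7 + 208 @ $4 = $2,745
Ending inventory: 148 @ $4 + 72 @ $2 = $736

COGS = $2,745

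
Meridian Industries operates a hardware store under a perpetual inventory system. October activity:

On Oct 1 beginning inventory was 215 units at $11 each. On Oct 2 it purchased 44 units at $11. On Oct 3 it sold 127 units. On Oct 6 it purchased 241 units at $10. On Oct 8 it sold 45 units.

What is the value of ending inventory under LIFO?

Ending inventory = $3,412

Oct 3, 127 sold [LIFO — newest first]: 44 @ $11 + 83 @ $11 = $1,397
Oct 8, 45 sold [LIFO — newest first]: 45 @ $10 = $450
Total COGS = $1,397 + $450 = $1,847
Ending inventory: 132 @ $11 + 196 @ $10 = $3,412
Check: goods available $5,259 = COGS $1,847 + ending $3,412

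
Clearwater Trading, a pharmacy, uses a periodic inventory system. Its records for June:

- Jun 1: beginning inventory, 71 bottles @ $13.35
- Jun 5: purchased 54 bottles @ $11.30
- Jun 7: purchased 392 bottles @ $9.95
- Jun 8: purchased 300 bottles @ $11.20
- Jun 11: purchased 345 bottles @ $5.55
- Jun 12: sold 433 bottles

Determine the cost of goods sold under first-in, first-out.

COGS = $4,622.65

Jun 12, 433 sold [FIFO — oldest first]: 71 @ $13.35 + 54 @ $11.30 + 308 @ $9.95 = $4,622.65
Ending inventory: 84 @ $9.95 + 300 @ $11.20 + 345 @ $5.55 = $6,110.55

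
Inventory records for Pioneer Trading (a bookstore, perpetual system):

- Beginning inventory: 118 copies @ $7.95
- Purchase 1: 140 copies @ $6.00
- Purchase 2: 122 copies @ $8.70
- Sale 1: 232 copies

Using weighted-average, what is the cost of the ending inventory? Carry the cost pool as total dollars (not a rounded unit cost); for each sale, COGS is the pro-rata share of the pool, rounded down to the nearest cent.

Ending inventory = $1,105.92

After Beginning: 118 on hand, pool $938.10 (≈ $7.9500 each)
After Purchase 1: 258 on hand, pool $1,778.10 (≈ $6.8919 each)
After Purchase 2: 380 on hand, pool $2,839.50 (≈ $7.4724 each)
Sale 1, sell 232: 232/380 × $2,839.50 → $1,733.58
Ending inventory (cost pool remaining) = $1,105.92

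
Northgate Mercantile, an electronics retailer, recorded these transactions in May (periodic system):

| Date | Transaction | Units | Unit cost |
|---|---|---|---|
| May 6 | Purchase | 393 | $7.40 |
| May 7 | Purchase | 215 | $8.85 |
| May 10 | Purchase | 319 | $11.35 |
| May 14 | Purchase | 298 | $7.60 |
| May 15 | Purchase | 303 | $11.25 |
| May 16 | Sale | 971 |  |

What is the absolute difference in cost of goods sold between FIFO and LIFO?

FIFO COGS: 393 @ $7.40 + 215 @ $8.85 + 319 @ $11.35 + 44 @ $7.60 = $8,766.00
LIFO COGS: 303 @ $11.25 + 298 @ $7.60 + 319 @ $11.35 + 51 @ $8.85 = $9,745.55
Difference = |$8,766.00 − $9,745.55| = $979.55

$979.55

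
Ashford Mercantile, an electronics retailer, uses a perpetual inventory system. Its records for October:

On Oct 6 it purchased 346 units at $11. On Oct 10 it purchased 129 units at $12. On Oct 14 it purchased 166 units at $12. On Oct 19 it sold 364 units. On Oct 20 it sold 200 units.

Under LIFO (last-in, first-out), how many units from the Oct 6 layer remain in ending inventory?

77

Oct 19, 364 sold [LIFO — newest first]: 166 @ $12 + 129 @ $12 + 69 @ $11 = $4,299
Oct 20, 200 sold [LIFO — newest first]: 200 @ $11 = $2,200
Total COGS = $4,299 + $2,200 = $6,499
Ending inventory: 77 @ $11 = $847
Check: goods available $7,346 = COGS $6,499 + ending $847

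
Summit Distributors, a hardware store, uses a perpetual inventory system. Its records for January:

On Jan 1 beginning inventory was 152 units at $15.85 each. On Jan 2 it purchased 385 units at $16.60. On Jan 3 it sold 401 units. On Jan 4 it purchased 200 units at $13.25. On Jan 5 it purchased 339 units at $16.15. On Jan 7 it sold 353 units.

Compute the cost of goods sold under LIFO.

Jan 3, 401 sold [LIFO — newest first]: 385 @ $16.60 + 16 @ $15.85 = $6,644.60
Jan 7, 353 sold [LIFO — newest first]: 339 @ $16.15 + 14 @ $13.25 = $5,660.35
Total COGS = $6,644.60 + $5,660.35 = $12,304.95
Ending inventory: 136 @ $15.85 + 186 @ $13.25 = $4,620.10

COGS = $12,304.95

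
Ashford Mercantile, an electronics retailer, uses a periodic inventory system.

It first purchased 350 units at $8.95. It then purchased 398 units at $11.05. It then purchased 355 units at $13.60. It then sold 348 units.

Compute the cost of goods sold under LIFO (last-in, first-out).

COGS = $4,732.80

Sale 1 (348) [LIFO — newest first]: 348 @ $13.60 = $4,732.80
Ending inventory: 350 @ $8.95 + 398 @ $11.05 + 7 @ $13.60 = $7,625.60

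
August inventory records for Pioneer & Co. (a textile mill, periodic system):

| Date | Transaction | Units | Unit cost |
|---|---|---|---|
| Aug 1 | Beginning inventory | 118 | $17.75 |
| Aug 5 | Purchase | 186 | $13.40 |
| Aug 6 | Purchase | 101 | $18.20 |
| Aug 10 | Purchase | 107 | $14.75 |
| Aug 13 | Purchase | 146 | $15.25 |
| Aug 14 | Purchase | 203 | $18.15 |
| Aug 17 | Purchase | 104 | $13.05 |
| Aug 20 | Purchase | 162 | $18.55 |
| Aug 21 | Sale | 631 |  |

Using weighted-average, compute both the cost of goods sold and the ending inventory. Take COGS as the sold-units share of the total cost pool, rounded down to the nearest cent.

COGS = $10,232.94; ending inventory = $8,043.66

Aug 21, sell 631: 631/1127 × $18,276.60 → $10,232.94
Ending inventory (cost pool remaining) = $8,043.66
Check: goods available $18,276.60 = COGS $10,232.94 + ending $8,043.66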